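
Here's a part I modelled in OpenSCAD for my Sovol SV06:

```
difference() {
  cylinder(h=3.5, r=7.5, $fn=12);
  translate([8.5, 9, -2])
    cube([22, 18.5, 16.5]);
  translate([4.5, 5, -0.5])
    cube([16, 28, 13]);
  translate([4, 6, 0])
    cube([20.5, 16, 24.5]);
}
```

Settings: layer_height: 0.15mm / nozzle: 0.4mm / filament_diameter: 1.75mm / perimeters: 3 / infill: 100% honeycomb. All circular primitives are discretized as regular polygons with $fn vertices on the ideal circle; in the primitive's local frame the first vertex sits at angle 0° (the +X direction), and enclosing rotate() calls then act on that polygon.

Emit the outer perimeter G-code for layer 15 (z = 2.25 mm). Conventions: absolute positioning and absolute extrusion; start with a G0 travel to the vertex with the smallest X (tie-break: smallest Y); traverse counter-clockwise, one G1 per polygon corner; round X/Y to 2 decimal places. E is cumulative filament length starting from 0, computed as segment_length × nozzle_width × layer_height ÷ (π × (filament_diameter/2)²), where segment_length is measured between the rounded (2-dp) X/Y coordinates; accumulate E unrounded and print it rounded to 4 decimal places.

G0 X-7.50 Y0.00 Z2.25
G1 X-6.50 Y-3.75 E0.0968
G1 X-3.75 Y-6.50 E0.1938
G1 X0.00 Y-7.50 E0.2906
G1 X3.75 Y-6.50 E0.3875
G1 X6.50 Y-3.75 E0.4845
G1 X7.50 Y0.00 E0.5813
G1 X6.50 Y3.75 E0.6781
G1 X5.25 Y5.00 E0.7222
G1 X4.50 Y5.00 E0.7409
G1 X4.50 Y5.75 E0.7596
G1 X4.25 Y6.00 E0.7684
G1 X4.00 Y6.00 E0.7747
G1 X4.00 Y6.25 E0.7809
G1 X3.75 Y6.50 E0.7897
G1 X0.00 Y7.50 E0.8865
G1 X-3.75 Y6.50 E0.9833
G1 X-6.50 Y3.75 E1.0804
G1 X-7.50 Y0.00 E1.1772

At z = 2.25 mm: the cylinder: section is a regular 12-gon, circumradius r=7.5; the cube at (8.5, 9) is present — its section is the full 22×18.5 rectangle; the cube at (4.5, 5) is present — its section is the full 16×28 rectangle; the cube at (4, 6) (footprint 20.5×16) is included at this height; Subtracting the remaining from the first: starting from the r=7.5 cylinder, the 22×18.5 cube at (8.5, 9) misses the remaining region (no effect); the 16×28 cube at (4.5, 5) partially overlaps it — only the 0.28 mm² overlap (of its 448.00 mm²) is removed, clipping the outline; the 20.5×16 cube at (4, 6) partially overlaps it — only the 0.03 mm² overlap (of its 328.00 mm²) is removed, clipping the outline — 1 connected region. The outline is a single polygon with 18 vertices. Extrusion per mm of travel: 0.4 × 0.15 / (π × 0.875²) = 0.024945. Accumulating E over each segment gives final E = 1.1772.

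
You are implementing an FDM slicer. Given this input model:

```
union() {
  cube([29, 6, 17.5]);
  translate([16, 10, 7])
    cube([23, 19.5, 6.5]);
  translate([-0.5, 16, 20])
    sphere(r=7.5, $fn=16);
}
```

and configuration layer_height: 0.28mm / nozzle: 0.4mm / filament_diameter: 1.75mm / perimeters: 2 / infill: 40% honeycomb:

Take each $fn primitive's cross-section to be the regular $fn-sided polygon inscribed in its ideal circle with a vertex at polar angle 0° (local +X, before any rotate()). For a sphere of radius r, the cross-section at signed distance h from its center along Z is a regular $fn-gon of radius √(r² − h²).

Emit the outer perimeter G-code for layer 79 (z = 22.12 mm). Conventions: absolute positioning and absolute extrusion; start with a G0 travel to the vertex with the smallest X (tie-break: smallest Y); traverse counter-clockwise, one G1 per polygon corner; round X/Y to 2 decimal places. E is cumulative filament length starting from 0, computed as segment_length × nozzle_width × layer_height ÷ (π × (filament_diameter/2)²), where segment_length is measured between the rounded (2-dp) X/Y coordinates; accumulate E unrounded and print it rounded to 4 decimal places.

At z = 22.12 mm: the cube is absent (z outside [0, 17.5]); the cube at (16, 10) does not reach this height (z outside [7, 13.5]); the r=7.5 sphere at (-0.5, 16) contributes a regular 16-gon of circumradius √(7.5²−2.12²) = 7.194; Merging all regions: only the r=7.5 sphere at (-0.5, 16) is present, so the union is just that shape — 1 connected region. The outline is a single polygon with 16 vertices. Extrusion per mm of travel: 0.4 × 0.28 / (π × 0.875²) = 0.046564. Accumulating E over each segment gives final E = 2.0916.

G0 X-7.69 Y16.00 Z22.12
G1 X-7.15 Y13.25 E0.1305
G1 X-5.59 Y10.91 E0.2615
G1 X-3.25 Y9.35 E0.3924
G1 X-0.50 Y8.81 E0.5229
G1 X2.25 Y9.35 E0.6534
G1 X4.59 Y10.91 E0.7844
G1 X6.15 Y13.25 E0.9153
G1 X6.69 Y16.00 E1.0458
G1 X6.15 Y18.75 E1.1763
G1 X4.59 Y21.09 E1.3073
G1 X2.25 Y22.65 E1.4382
G1 X-0.50 Y23.19 E1.5687
G1 X-3.25 Y22.65 E1.6992
G1 X-5.59 Y21.09 E1.8302
G1 X-7.15 Y18.75 E1.9611
G1 X-7.69 Y16.00 E2.0916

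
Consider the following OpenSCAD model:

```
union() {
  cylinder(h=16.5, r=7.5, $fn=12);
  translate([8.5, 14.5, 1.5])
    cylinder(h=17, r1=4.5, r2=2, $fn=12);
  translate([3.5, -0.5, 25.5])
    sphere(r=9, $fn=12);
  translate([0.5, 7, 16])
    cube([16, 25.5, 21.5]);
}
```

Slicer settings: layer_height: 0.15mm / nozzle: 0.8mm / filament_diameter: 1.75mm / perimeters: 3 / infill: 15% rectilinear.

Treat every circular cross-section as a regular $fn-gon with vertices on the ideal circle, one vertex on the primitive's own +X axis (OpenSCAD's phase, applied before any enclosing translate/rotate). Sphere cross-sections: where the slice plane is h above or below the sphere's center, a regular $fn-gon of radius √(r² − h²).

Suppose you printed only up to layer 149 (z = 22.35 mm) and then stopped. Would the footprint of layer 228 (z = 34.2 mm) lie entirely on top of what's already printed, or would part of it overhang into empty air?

entirely on top

Compare the two slices. At z = 22.35: the cylinder is not intersected at this z (z outside [0, 16.5]); the cone at (8.5, 14.5) is absent (z outside [1.5, 18.5]); the sphere at (3.5, -0.5): section is a regular 12-gon, circumradius = √(r²−h²) = √(9²−3.15²) = 8.431 (area = (12/2)·8.431²·sin(360°/12) = 213.23 mm²); the cube at (0.5, 7) (footprint 16×25.5) is included at this height (area 408.00 mm²); Combining (union): the regions partially overlap — summed areas 621.23 mm² minus the doubly-counted overlap 3.20 mm² gives 618.03 mm² — area = 618.03 mm². At z = 34.2: the cylinder is not intersected at this z (z outside [0, 16.5]); the cone at (8.5, 14.5) is not intersected at this z (z outside [1.5, 18.5]); the sphere at (3.5, -0.5): section is a regular 12-gon, circumradius = √(r²−h²) = √(9²−8.7²) = 2.304 (area = (12/2)·2.304²·sin(360°/12) = 15.93 mm²); the cube at (0.5, 7) is present — its section is the full 16×25.5 rectangle (area 408.00 mm²); Merging all regions: the 2 present regions are separate (no shared area or edge), so areas and boundary lengths simply add and each stays a separate island — area = 423.93 mm². Checking containment: the cross-section at z = 34.2 is a subset of the cross-section at z = 22.35.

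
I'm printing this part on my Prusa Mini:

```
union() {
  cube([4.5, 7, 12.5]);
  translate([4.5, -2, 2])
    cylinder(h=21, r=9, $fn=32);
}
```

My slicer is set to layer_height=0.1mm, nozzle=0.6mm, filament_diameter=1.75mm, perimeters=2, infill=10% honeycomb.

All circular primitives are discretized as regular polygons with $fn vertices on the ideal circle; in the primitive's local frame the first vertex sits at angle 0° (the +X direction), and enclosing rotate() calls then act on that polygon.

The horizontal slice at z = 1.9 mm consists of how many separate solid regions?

1

At z = 1.9 mm: the 4.5×7 cube contributes its full rectangle; the cylinder at (4.5, -2) is absent (z outside [2, 23]); Taking the union: only the 4.5×7 cube is present, so the union is just that shape — 1 connected region. The result has 1 disconnected region.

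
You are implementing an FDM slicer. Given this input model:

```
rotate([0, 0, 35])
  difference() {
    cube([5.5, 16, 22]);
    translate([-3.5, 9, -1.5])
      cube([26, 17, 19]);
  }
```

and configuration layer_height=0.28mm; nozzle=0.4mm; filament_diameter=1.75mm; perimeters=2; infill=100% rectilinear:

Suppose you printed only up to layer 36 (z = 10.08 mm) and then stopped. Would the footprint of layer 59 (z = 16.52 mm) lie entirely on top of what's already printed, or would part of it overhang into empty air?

Compare the two slices. At z = 10.08: the cube is present — its section is the full 5.5×16 rectangle (area 88.00 mm²); the cube at (-3.5, 9) (footprint 26×17) is included at this height (area 442.00 mm²); After the difference (first − rest): starting from the 5.5×16 cube (88.00 mm²), the 26×17 cube at (-3.5, 9) partially overlaps it — only the 38.50 mm² overlap (of its 442.00 mm²) is removed, clipping the outline — area = 49.50 mm²; (whole slice rotated 35° about Z — lengths, areas and connectivity unchanged). At z = 16.52: the cube is present — its section is the full 5.5×16 rectangle (area 88.00 mm²); the 26×17 cube at (-3.5, 9) contributes its full rectangle (area 442.00 mm²); Taking the first minus the rest: starting from the 5.5×16 cube (88.00 mm²), the 26×17 cube at (-3.5, 9) partially overlaps it — only the 38.50 mm² overlap (of its 442.00 mm²) is removed, clipping the outline — area = 49.50 mm²; (rotated 35° about Z; rotation is an isometry so areas/perimeters/island counts are preserved). Checking containment: the cross-section at z = 16.52 is a subset of the cross-section at z = 10.08.

entirely on top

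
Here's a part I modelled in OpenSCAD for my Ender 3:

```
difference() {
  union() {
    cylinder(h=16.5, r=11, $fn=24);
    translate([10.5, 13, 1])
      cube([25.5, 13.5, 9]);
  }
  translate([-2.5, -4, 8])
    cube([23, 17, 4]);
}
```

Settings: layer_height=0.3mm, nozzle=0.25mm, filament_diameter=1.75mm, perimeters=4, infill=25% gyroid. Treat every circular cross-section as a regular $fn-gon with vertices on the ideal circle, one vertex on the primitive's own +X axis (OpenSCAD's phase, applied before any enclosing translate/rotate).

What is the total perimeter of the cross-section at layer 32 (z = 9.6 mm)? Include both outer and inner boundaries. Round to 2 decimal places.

150.37 mm

At z = 9.6 mm: the r=11 cylinder gives a regular 24-gon of circumradius 11 (constant along its height) (perimeter = 2·24·11.000·sin(180°/24) = 68.92 mm); the 25.5×13.5 cube at (10.5, 13) contributes its full rectangle (perimeter 78.00 mm); Combining (union): the 2 present regions are separate (no shared area or edge), so areas and boundary lengths simply add and each stays a separate island — boundary = 146.92 mm; the cube at (-2.5, -4) is present — its section is the full 23×17 rectangle (perimeter 80.00 mm); Taking the first minus the rest: starting from the result so far, the 23×17 cube at (-2.5, -4) partially overlaps it — only the 173.80 mm² overlap (of its 391.00 mm²) is removed, clipping the outline — boundary = 150.37 mm. Overall, the cross-section has 2 separate islands. Total boundary length (outer) = 150.37 mm.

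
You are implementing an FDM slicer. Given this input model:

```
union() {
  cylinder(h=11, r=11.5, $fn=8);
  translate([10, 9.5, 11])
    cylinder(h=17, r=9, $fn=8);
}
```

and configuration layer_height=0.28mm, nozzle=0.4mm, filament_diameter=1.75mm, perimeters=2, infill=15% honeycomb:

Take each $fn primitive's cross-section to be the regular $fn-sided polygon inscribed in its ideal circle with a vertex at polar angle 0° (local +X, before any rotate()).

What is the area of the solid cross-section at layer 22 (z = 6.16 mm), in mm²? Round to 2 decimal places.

At z = 6.16 mm: the r=11.5 cylinder gives a regular 8-gon of circumradius 11.5 (constant along its height) (area = (8/2)·11.500²·sin(360°/8) = 374.06 mm²); the cylinder at (10, 9.5) is absent (z outside [11, 28]); Merging all regions: only the r=11.5 cylinder is present, so the union is just that shape — area = 374.06 mm². Overall, the cross-section is a single solid region. Net area = 374.06 mm².

374.06 mm²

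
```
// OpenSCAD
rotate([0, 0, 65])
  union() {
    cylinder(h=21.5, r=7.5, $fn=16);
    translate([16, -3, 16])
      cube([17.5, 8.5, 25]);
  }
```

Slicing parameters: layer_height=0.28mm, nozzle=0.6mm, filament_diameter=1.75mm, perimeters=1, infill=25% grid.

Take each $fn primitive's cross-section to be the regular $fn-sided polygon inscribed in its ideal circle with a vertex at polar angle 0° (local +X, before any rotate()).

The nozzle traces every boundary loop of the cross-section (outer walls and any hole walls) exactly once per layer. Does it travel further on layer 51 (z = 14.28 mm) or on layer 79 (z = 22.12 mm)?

Layer 51 (z = 14.28): the r=7.5 cylinder contributes a regular 16-gon of circumradius 7.5 (perimeter = 2·16·7.500·sin(180°/16) = 46.82 mm); the cube at (16, -3) is not intersected at this z (z outside [16, 41]); Taking the union: only the r=7.5 cylinder is present, so the union is just that shape — boundary = 46.82 mm; (rotated 65° about Z; rotation is an isometry so areas/perimeters/island counts are preserved). So its perimeter = 46.82 mm. Layer 79 (z = 22.12): the cylinder does not reach this height (z outside [0, 21.5]); the cube at (16, -3) (footprint 17.5×8.5) is included at this height (perimeter 52.00 mm); Merging all regions: only the 17.5×8.5 cube at (16, -3) is present, so the union is just that shape — boundary = 52.00 mm; (rotated 65° about Z; rotation is an isometry so areas/perimeters/island counts are preserved). So its perimeter = 52.00 mm. Layer 79 is larger (52.00 vs 46.82 mm).

layer 79 (z = 22.12 mm)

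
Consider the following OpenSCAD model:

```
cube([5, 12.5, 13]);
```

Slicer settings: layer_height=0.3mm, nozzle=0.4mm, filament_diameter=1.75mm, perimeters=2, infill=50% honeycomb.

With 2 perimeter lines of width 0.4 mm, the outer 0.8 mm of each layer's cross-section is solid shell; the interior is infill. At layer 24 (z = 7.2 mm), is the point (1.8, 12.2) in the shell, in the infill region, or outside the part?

At z = 7.2 mm: the cube (footprint 5×12.5) is included at this height. Overall, the cross-section is a single solid region. The nearest boundary edge runs (5.00, 12.50)→(0.00, 12.50); distance from the point to it = 0.30 mm. The point is inside the cross-section, 0.30 mm from the nearest boundary — within the 0.8 mm shell band (2 × 0.4).

shell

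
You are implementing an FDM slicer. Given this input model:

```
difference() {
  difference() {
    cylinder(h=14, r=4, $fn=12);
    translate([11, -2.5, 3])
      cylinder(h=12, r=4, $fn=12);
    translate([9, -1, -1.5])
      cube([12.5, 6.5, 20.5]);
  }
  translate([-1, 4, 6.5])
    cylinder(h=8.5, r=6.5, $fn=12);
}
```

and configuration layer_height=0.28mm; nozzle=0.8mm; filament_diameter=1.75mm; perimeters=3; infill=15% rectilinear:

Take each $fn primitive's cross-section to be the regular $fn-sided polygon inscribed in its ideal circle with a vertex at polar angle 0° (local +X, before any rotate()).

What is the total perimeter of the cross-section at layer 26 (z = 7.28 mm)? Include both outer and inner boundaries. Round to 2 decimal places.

At z = 7.28 mm: the cylinder: section is a regular 12-gon, circumradius r=4 (perimeter = 2·12·4.000·sin(180°/12) = 24.85 mm); the cylinder at (11, -2.5): section is a regular 12-gon, circumradius r=4 (perimeter = 2·12·4.000·sin(180°/12) = 24.85 mm); the 12.5×6.5 cube at (9, -1) contributes its full rectangle (perimeter 38.00 mm); After the difference (first − rest): starting from the r=4 cylinder, the r=4 cylinder at (11, -2.5) misses the remaining region (no effect); the 12.5×6.5 cube at (9, -1) misses the remaining region (no effect) — boundary = 24.85 mm; the cylinder at (-1, 4): section is a regular 12-gon, circumradius r=6.5 (perimeter = 2·12·6.500·sin(180°/12) = 40.38 mm); After the difference (first − rest): starting from the result so far, the r=6.5 cylinder at (-1, 4) partially overlaps it — only the 37.91 mm² overlap (of its 126.75 mm²) is removed, clipping the outline — boundary = 19.03 mm. Overall, the cross-section is a single solid region. Total boundary length (outer) = 19.03 mm.

19.03 mm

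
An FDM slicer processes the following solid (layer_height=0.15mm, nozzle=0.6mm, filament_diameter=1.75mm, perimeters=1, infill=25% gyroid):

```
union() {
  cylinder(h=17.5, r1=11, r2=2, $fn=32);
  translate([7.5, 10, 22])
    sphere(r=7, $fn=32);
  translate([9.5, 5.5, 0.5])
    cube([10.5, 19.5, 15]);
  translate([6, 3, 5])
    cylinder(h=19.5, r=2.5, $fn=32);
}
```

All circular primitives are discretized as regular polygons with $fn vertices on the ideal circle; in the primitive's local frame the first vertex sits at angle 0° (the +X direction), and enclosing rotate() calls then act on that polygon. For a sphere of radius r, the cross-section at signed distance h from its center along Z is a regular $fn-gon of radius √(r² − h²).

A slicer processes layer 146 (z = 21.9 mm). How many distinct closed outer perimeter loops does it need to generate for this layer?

1

At z = 21.9 mm: the cone does not reach this height (z outside [0, 17.5]); the sphere at (7.5, 10): section is a regular 32-gon, circumradius = √(r²−h²) = √(7²−0.1²) = 6.999; the cube at (9.5, 5.5) is not intersected at this z (z outside [0.5, 15.5]); the cylinder at (6, 3): section is a regular 32-gon, circumradius r=2.5; Merging all regions: the regions partially overlap (shared area 8.12 mm²), so overlapping operands fuse into one piece — 1 connected region. The result has 1 disconnected region.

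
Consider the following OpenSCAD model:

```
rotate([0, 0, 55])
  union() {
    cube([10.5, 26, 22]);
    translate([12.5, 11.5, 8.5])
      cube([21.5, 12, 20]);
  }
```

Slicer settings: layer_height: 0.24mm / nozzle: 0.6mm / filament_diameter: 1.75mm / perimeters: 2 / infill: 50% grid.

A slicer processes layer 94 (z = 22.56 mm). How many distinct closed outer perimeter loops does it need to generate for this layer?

At z = 22.56 mm: the cube does not reach this height (z outside [0, 22]); the cube at (12.5, 11.5) is present — its section is the full 21.5×12 rectangle; Combining (union): only the 21.5×12 cube at (12.5, 11.5) is present, so the union is just that shape — 1 connected region; (whole slice rotated 55° about Z — lengths, areas and connectivity unchanged). The result has 1 disconnected region.

1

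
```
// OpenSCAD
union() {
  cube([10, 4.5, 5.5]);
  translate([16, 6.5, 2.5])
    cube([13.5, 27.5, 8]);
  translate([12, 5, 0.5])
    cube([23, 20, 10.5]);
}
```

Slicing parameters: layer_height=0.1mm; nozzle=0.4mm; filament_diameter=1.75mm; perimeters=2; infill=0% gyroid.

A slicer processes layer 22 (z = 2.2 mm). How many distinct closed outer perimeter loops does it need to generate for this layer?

At z = 2.2 mm: the cube (footprint 10×4.5) is included at this height; the cube at (16, 6.5) does not reach this height (z outside [2.5, 10.5]); the cube at (12, 5) is present — its section is the full 23×20 rectangle; Merging all regions: the 2 present regions are separate (no shared area or edge), so areas and boundary lengths simply add and each stays a separate island — 2 connected regions. The result has 2 disconnected regions.

2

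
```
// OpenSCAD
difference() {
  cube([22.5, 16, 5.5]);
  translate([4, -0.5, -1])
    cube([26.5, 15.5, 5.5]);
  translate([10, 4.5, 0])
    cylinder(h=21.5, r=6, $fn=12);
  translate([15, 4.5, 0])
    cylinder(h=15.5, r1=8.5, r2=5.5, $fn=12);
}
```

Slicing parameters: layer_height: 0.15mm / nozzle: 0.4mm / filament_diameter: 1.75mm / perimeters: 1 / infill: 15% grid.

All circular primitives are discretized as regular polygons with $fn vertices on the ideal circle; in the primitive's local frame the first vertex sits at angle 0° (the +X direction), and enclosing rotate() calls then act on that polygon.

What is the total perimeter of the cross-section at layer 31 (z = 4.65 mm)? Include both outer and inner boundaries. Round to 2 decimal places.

97.62 mm

At z = 4.65 mm: the cube is present — its section is the full 22.5×16 rectangle (perimeter 77.00 mm); the cube at (4, -0.5) is not intersected at this z (z outside [-1, 4.5]); the r=6 cylinder at (10, 4.5) gives a regular 12-gon of circumradius 6 (constant along its height) (perimeter = 2·12·6.000·sin(180°/12) = 37.27 mm); the cone at (15, 4.5): at t=0.300 of its height the radius interpolates to r₁+(r₂−r₁)t = 7.600, giving a regular 12-gon of that circumradius (perimeter = 2·12·7.600·sin(180°/12) = 47.21 mm); Taking the first minus the rest: starting from the 22.5×16 cube, the r=6 cylinder at (10, 4.5) partially overlaps it — only the 100.93 mm² overlap (of its 108.00 mm²) is removed, clipping the outline; the cone at (15, 4.5) partially overlaps it — only the 80.90 mm² overlap (of its 173.28 mm²) is removed, clipping the outline — boundary = 97.62 mm. Overall, the cross-section has 2 separate islands. Total boundary length (outer) = 97.62 mm.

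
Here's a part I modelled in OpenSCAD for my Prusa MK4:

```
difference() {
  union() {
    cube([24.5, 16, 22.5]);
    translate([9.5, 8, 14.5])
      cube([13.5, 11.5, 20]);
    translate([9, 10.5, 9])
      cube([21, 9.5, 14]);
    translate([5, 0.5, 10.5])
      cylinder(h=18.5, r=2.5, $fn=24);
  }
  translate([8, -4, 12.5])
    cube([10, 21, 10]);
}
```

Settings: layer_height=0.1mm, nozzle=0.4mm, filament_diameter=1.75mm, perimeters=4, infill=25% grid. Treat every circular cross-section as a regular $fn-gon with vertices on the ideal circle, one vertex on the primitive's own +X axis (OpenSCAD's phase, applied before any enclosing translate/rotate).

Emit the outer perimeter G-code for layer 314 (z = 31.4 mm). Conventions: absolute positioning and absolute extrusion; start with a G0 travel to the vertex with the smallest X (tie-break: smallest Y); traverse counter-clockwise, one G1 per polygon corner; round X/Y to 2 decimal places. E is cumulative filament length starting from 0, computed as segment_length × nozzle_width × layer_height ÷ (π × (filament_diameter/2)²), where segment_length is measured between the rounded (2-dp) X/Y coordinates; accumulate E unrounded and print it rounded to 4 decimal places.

At z = 31.4 mm: the cube does not reach this height (z outside [0, 22.5]); the cube at (9.5, 8) (footprint 13.5×11.5) is included at this height; the cube at (9, 10.5) is not intersected at this z (z outside [9, 23]); the cylinder at (5, 0.5) is absent (z outside [10.5, 29]); Combining (union): only the 13.5×11.5 cube at (9.5, 8) is present, so the union is just that shape — 1 connected region; the cube at (8, -4) is not intersected at this z (z outside [12.5, 22.5]); Subtracting the remaining from the first: none of the subtracted shapes is present at this height, so that combined region is unchanged — 1 connected region. The outline is a single polygon with 4 vertices. Extrusion per mm of travel: 0.4 × 0.1 / (π × 0.875²) = 0.016630. Accumulating E over each segment gives final E = 0.8315.

G0 X9.50 Y8.00 Z31.40
G1 X23.00 Y8.00 E0.2245
G1 X23.00 Y19.50 E0.4158
G1 X9.50 Y19.50 E0.6403
G1 X9.50 Y8.00 E0.8315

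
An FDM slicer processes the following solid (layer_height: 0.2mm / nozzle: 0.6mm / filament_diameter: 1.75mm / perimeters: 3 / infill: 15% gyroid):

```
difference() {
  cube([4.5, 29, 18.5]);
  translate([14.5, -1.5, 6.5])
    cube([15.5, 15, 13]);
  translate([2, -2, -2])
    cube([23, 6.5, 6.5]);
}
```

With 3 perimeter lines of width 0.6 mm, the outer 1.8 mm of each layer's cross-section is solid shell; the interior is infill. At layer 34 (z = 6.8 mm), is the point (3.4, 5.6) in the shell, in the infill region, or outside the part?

shell

At z = 6.8 mm: the 4.5×29 cube contributes its full rectangle; the 15.5×15 cube at (14.5, -1.5) contributes its full rectangle; the cube at (2, -2) does not reach this height (z outside [-2, 4.5]); After the difference (first − rest): starting from the 4.5×29 cube, the 15.5×15 cube at (14.5, -1.5) misses the remaining region (no effect) — 1 connected region. Overall, the cross-section is a single solid region. The nearest boundary edge runs (4.50, 29.00)→(4.50, 0.00); distance from the point to it = 1.10 mm. The point is inside the cross-section, 1.10 mm from the nearest boundary — within the 1.8 mm shell band (3 × 0.6).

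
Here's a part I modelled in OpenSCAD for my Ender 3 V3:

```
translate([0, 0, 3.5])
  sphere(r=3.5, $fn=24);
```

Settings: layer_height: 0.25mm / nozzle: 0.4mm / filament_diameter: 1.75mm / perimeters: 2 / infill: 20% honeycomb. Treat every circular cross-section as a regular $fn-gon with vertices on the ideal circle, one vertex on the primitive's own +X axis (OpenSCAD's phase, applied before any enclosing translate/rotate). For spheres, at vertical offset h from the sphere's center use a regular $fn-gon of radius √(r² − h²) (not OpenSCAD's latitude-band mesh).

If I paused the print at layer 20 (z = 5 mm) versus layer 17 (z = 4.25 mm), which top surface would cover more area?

Layer 20 (z = 5): the r=3.5 sphere slices to a regular 24-gon of circumradius 3.162 (√(r²−h²) with h=1.5 from center) (area = (24/2)·3.162²·sin(360°/24) = 31.06 mm²). So its area = 31.06 mm². Layer 17 (z = 4.25): the r=3.5 sphere slices to a regular 24-gon of circumradius 3.419 (√(r²−h²) with h=0.75 from center) (area = (24/2)·3.419²·sin(360°/24) = 36.30 mm²). So its area = 36.30 mm². Layer 17 is larger (36.30 vs 31.06 mm²).

layer 17 (z = 4.25 mm)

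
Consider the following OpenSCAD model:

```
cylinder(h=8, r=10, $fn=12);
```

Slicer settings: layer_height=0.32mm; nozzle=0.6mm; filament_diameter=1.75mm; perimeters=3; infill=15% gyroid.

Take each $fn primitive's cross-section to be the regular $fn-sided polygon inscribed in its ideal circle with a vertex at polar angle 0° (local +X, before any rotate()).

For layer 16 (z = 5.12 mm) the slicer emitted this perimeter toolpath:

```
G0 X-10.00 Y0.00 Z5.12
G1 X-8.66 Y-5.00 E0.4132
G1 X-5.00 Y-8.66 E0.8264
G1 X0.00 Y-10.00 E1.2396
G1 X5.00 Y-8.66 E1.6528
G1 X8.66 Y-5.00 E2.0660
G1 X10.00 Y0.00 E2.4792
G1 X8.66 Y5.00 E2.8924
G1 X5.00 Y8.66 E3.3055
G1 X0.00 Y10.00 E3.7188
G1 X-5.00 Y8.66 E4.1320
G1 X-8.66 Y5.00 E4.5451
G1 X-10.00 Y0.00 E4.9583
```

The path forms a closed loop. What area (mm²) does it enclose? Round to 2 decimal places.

Apply the shoelace formula to the sequence of (X, Y) vertices; enclosed area = 299.99 mm².

299.99 mm²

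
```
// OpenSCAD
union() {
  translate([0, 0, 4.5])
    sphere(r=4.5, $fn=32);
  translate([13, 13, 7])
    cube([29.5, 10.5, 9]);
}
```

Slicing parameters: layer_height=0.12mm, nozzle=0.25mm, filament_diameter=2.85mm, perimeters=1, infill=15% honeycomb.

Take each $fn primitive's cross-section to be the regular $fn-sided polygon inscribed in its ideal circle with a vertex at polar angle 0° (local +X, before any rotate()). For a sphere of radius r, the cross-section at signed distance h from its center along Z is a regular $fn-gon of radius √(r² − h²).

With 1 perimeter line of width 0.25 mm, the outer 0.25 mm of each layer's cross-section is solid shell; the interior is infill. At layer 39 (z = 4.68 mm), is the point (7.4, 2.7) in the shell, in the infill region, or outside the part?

outside

At z = 4.68 mm: the r=4.5 sphere contributes a regular 32-gon of circumradius √(4.5²−0.18²) = 4.496; the cube at (13, 13) is absent (z outside [7, 16]); Merging all regions: only the r=4.5 sphere is present, so the union is just that shape — 1 connected region. Overall, the cross-section is a single solid region. The nearest boundary edge runs (4.41, 0.88)→(4.15, 1.72); distance from the point to it = 3.39 mm. The point is not inside any of the regions above, so it lies outside the cross-section (3.39 mm from the nearest boundary).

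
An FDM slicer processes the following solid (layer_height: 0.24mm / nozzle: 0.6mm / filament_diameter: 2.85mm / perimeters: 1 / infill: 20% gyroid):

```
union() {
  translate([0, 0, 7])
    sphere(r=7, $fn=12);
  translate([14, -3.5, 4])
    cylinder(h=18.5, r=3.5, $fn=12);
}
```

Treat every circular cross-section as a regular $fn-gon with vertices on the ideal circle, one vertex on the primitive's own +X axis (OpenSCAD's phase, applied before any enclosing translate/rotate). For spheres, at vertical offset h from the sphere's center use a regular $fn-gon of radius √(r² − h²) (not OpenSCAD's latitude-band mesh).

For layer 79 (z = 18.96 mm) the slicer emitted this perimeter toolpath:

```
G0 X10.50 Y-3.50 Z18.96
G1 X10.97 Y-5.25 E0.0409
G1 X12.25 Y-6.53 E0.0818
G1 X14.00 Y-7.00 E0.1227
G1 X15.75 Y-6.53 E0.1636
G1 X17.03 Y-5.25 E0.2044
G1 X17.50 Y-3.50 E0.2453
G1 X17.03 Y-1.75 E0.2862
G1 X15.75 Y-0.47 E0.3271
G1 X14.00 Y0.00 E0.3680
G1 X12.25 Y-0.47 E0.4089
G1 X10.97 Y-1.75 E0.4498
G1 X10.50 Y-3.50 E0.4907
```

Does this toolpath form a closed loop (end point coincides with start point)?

Start point (G0): (10.50, -3.50). End point (last G1): the path returns to the start — closed.

yes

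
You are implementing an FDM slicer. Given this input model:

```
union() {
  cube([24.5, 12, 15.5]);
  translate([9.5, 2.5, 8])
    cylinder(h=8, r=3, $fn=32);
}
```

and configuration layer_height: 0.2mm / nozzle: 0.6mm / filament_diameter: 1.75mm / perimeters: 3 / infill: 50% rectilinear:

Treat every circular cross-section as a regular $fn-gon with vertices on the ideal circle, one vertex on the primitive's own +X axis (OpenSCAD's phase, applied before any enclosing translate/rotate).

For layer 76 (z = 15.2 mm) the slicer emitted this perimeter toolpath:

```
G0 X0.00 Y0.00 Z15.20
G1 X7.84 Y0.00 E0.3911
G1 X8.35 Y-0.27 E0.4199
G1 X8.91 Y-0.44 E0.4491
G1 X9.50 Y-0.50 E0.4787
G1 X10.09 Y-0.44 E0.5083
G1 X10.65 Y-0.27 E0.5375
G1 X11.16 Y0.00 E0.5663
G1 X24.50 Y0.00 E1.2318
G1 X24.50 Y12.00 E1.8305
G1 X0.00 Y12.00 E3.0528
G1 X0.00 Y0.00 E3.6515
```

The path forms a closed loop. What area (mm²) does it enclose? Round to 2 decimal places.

295.09 mm²

Apply the shoelace formula to the sequence of (X, Y) vertices; enclosed area = 295.09 mm².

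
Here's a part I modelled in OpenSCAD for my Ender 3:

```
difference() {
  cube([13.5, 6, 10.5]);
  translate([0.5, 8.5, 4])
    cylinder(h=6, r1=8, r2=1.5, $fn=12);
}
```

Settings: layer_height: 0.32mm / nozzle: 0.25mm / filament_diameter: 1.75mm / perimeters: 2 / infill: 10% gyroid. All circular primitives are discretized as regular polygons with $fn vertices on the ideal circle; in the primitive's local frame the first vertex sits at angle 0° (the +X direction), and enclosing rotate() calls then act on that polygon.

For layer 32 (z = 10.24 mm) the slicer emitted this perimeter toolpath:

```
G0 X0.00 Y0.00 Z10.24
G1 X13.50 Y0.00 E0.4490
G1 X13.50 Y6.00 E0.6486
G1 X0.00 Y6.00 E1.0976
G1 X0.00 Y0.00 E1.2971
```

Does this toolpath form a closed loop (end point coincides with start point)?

yes

Start point (G0): (0.00, 0.00). End point (last G1): the path returns to the start — closed.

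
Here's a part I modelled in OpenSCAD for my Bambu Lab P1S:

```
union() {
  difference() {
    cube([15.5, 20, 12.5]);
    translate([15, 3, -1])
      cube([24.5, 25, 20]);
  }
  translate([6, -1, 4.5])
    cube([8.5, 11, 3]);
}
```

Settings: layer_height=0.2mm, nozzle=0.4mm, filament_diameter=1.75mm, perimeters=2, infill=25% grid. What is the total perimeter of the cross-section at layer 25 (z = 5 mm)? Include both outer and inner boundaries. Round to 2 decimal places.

73.00 mm

At z = 5 mm: the cube (footprint 15.5×20) is included at this height (perimeter 71.00 mm); the cube at (15, 3) is present — its section is the full 24.5×25 rectangle (perimeter 99.00 mm); Taking the first minus the rest: starting from the 15.5×20 cube, the 24.5×25 cube at (15, 3) partially overlaps it — only the 8.50 mm² overlap (of its 612.50 mm²) is removed, clipping the outline — boundary = 71.00 mm; the cube at (6, -1) is present — its section is the full 8.5×11 rectangle (perimeter 39.00 mm); Merging all regions: the regions partially overlap (shared area 85.00 mm²), so the edge portions inside another operand are dropped and the merged outline is re-measured after clipping — boundary = 73.00 mm. Overall, the cross-section is a single solid region. Total boundary length (outer) = 73.00 mm.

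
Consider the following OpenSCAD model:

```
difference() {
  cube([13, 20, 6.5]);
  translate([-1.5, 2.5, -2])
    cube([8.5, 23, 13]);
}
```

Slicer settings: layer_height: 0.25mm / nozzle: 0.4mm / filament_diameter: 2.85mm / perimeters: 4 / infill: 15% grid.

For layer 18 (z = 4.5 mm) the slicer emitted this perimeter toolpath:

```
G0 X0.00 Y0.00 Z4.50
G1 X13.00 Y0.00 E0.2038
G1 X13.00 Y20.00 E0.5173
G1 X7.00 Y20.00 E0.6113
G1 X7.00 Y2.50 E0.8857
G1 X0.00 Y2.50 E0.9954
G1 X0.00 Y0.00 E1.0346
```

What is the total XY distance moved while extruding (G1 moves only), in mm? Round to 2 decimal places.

66.00 mm

Sum the Euclidean lengths of each G1 segment: total = 66.00 mm.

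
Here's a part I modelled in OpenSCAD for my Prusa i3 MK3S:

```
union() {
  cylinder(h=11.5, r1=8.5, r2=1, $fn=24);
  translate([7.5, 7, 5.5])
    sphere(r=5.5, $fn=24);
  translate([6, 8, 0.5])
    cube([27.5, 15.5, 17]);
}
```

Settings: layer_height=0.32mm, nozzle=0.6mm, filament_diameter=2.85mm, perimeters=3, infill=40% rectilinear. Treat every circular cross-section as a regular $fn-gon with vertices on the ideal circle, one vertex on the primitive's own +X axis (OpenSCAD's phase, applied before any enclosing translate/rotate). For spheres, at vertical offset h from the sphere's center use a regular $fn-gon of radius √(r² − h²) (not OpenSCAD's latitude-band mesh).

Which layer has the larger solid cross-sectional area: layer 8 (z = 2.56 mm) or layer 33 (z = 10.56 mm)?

Layer 8 (z = 2.56): the cone: at t=0.223 of its height the radius interpolates to r₁+(r₂−r₁)t = 6.830, giving a regular 24-gon of that circumradius (area = (24/2)·6.830²·sin(360°/24) = 144.90 mm²); the r=5.5 sphere at (7.5, 7) slices to a regular 24-gon of circumradius 4.648 (√(r²−h²) with h=2.94 from center) (area = (24/2)·4.648²·sin(360°/24) = 67.11 mm²); the cube at (6, 8) (footprint 27.5×15.5) is included at this height (area 426.25 mm²); Combining (union): the regions partially overlap — summed areas 638.26 mm² minus the doubly-counted overlap 21.32 mm² gives 616.94 mm² — area = 616.94 mm². So its area = 616.94 mm². Layer 33 (z = 10.56): the cone: at t=0.918 of its height the radius interpolates to r₁+(r₂−r₁)t = 1.613, giving a regular 24-gon of that circumradius (area = (24/2)·1.613²·sin(360°/24) = 8.08 mm²); the r=5.5 sphere at (7.5, 7) contributes a regular 24-gon of circumradius √(5.5²−5.06²) = 2.156 (area = (24/2)·2.156²·sin(360°/24) = 14.43 mm²); the cube at (6, 8) (footprint 27.5×15.5) is included at this height (area 426.25 mm²); Combining (union): the regions partially overlap — summed areas 448.76 mm² minus the doubly-counted overlap 2.97 mm² gives 445.79 mm² — area = 445.79 mm². So its area = 445.79 mm². Layer 8 is larger (616.94 vs 445.79 mm²).

layer 8 (z = 2.56 mm)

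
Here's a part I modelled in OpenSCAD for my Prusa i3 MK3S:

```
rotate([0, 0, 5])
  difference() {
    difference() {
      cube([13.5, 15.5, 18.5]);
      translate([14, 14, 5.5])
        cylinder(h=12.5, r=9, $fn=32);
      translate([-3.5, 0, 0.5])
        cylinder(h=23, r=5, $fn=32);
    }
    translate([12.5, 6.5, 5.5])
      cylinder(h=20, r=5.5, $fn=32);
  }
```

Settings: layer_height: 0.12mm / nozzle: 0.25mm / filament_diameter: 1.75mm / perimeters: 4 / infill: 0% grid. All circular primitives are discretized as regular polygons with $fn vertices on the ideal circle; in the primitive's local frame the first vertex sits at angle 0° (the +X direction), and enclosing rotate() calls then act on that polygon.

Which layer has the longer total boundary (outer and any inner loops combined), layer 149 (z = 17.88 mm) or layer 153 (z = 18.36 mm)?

layer 153 (z = 18.36 mm)

Layer 149 (z = 17.88): the cube is present — its section is the full 13.5×15.5 rectangle (perimeter 58.00 mm); the r=9 cylinder at (14, 14) contributes a regular 32-gon of circumradius 9 (perimeter = 2·32·9.000·sin(180°/32) = 56.46 mm); the r=5 cylinder at (-3.5, 0) gives a regular 32-gon of circumradius 5 (constant along its height) (perimeter = 2·32·5.000·sin(180°/32) = 31.37 mm); Subtracting the remaining from the first: starting from the 13.5×15.5 cube, the r=9 cylinder at (14, 14) partially overlaps it — only the 71.36 mm² overlap (of its 252.84 mm²) is removed, clipping the outline; the r=5 cylinder at (-3.5, 0) partially overlaps it — only the 3.63 mm² overlap (of its 78.04 mm²) is removed, clipping the outline — boundary = 53.22 mm; the r=5.5 cylinder at (12.5, 6.5) gives a regular 32-gon of circumradius 5.5 (constant along its height) (perimeter = 2·32·5.500·sin(180°/32) = 34.50 mm); Taking the first minus the rest: starting from the result so far, the r=5.5 cylinder at (12.5, 6.5) partially overlaps it — only the 26.44 mm² overlap (of its 94.42 mm²) is removed, clipping the outline — boundary = 53.37 mm; (rotated 5° about Z; rotation is an isometry so areas/perimeters/island counts are preserved). So its perimeter = 53.37 mm. Layer 153 (z = 18.36): the 13.5×15.5 cube contributes its full rectangle (perimeter 58.00 mm); the cylinder at (14, 14) is absent (z outside [5.5, 18]); the r=5 cylinder at (-3.5, 0) gives a regular 32-gon of circumradius 5 (constant along its height) (perimeter = 2·32·5.000·sin(180°/32) = 31.37 mm); Taking the first minus the rest: starting from the 13.5×15.5 cube, the r=5 cylinder at (-3.5, 0) partially overlaps it — only the 3.63 mm² overlap (of its 78.04 mm²) is removed, clipping the outline — boundary = 56.90 mm; the r=5.5 cylinder at (12.5, 6.5) gives a regular 32-gon of circumradius 5.5 (constant along its height) (perimeter = 2·32·5.500·sin(180°/32) = 34.50 mm); Subtracting the remaining from the first: starting from the result so far, the r=5.5 cylinder at (12.5, 6.5) partially overlaps it — only the 58.11 mm² overlap (of its 94.42 mm²) is removed, clipping the outline — boundary = 65.36 mm; (rotated 5° about Z; rotation is an isometry so areas/perimeters/island counts are preserved). So its perimeter = 65.36 mm. Layer 153 is larger (65.36 vs 53.37 mm).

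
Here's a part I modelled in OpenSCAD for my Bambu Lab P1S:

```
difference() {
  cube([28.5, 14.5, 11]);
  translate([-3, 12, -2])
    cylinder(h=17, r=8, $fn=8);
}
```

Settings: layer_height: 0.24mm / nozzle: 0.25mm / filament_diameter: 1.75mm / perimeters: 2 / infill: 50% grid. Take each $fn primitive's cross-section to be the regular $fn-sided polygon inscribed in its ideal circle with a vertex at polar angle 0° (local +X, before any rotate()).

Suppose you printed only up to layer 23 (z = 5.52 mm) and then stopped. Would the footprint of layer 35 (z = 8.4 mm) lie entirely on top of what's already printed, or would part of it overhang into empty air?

Compare the two slices. At z = 5.52: the 28.5×14.5 cube contributes its full rectangle (area 413.25 mm²); the r=8 cylinder at (-3, 12) gives a regular 8-gon of circumradius 8 (constant along its height) (area = (8/2)·8.000²·sin(360°/8) = 181.02 mm²); After the difference (first − rest): starting from the 28.5×14.5 cube (413.25 mm²), the r=8 cylinder at (-3, 12) partially overlaps it — only the 34.32 mm² overlap (of its 181.02 mm²) is removed, clipping the outline — area = 378.93 mm². At z = 8.4: the 28.5×14.5 cube contributes its full rectangle (area 413.25 mm²); the r=8 cylinder at (-3, 12) contributes a regular 8-gon of circumradius 8 (area = (8/2)·8.000²·sin(360°/8) = 181.02 mm²); Subtracting the remaining from the first: starting from the 28.5×14.5 cube (413.25 mm²), the r=8 cylinder at (-3, 12) partially overlaps it — only the 34.32 mm² overlap (of its 181.02 mm²) is removed, clipping the outline — area = 378.93 mm². Checking containment: the cross-section at z = 8.4 is a subset of the cross-section at z = 5.52.

entirely on top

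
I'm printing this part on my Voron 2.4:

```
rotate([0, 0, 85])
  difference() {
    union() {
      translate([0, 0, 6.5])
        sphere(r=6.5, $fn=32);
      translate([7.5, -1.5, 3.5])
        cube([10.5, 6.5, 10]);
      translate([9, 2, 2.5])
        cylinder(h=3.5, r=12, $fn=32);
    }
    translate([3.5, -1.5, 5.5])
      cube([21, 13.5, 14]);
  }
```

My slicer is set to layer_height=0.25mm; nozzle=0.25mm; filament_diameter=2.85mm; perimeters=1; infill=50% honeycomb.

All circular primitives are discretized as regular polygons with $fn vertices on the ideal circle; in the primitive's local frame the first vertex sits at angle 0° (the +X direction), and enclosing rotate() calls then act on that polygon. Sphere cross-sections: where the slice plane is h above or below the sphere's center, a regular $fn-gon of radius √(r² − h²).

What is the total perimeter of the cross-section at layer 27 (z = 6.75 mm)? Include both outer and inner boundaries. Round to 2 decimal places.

At z = 6.75 mm: the sphere: section is a regular 32-gon, circumradius = √(r²−h²) = √(6.5²−0.25²) = 6.495 (perimeter = 2·32·6.495·sin(180°/32) = 40.74 mm); the 10.5×6.5 cube at (7.5, -1.5) contributes its full rectangle (perimeter 34.00 mm); the cylinder at (9, 2) is absent (z outside [2.5, 6]); Merging all regions: the 2 present regions are separate (no shared area or edge), so areas and boundary lengths simply add and each stays a separate island — boundary = 74.74 mm; the 21×13.5 cube at (3.5, -1.5) contributes its full rectangle (perimeter 69.00 mm); After the difference (first − rest): starting from that combined region, the 21×13.5 cube at (3.5, -1.5) partially overlaps it — only the 84.05 mm² overlap (of its 283.50 mm²) is removed, clipping the outline — boundary = 42.50 mm; (whole slice rotated 85° about Z — lengths, areas and connectivity unchanged). Overall, the cross-section is a single solid region. Total boundary length (outer) = 42.50 mm.

42.50 mm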